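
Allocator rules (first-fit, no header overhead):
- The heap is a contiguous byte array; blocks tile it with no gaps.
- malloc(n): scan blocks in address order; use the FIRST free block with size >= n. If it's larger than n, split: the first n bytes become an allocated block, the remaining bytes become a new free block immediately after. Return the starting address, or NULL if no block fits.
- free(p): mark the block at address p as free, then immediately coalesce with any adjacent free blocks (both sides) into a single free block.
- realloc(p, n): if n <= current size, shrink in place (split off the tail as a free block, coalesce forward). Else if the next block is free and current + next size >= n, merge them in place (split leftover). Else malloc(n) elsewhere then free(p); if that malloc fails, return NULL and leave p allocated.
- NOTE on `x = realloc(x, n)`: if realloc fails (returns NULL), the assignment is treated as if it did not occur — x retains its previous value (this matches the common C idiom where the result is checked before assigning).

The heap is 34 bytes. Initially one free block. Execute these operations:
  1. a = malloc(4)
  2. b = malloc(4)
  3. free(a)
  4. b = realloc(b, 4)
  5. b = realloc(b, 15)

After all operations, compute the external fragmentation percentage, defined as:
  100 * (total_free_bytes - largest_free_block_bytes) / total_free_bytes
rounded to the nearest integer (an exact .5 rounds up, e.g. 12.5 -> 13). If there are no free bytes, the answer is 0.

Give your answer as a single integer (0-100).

Answer: 21

Derivation:
Op 1: a = malloc(4) -> a = 0; heap: [0-3 ALLOC][4-33 FREE]
Op 2: b = malloc(4) -> b = 4; heap: [0-3 ALLOC][4-7 ALLOC][8-33 FREE]
Op 3: free(a) -> (freed a); heap: [0-3 FREE][4-7 ALLOC][8-33 FREE]
Op 4: b = realloc(b, 4) -> b = 4; heap: [0-3 FREE][4-7 ALLOC][8-33 FREE]
Op 5: b = realloc(b, 15) -> b = 4; heap: [0-3 FREE][4-18 ALLOC][19-33 FREE]
Free blocks: [4 15] total_free=19 largest=15 -> 100*(19-15)/19 = 400/19 ≈ 21.053 -> rounds to 21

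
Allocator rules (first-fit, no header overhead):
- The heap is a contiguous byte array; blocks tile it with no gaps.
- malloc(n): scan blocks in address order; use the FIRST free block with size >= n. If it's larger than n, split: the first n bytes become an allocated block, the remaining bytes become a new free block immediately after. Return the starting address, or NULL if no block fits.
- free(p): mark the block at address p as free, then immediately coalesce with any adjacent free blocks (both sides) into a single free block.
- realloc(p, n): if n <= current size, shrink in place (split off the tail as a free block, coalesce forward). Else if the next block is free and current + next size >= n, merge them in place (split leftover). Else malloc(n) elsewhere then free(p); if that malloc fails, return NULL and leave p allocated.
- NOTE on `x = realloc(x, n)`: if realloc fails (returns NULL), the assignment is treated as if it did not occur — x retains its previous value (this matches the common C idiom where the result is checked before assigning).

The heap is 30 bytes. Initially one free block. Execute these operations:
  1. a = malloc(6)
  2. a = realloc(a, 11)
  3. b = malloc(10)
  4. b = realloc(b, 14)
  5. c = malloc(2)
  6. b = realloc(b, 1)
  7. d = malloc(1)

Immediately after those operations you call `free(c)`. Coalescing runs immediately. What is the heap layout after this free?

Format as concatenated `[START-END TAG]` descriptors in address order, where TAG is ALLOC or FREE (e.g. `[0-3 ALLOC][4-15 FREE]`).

Answer: [0-10 ALLOC][11-11 ALLOC][12-12 ALLOC][13-29 FREE]

Derivation:
Op 1: a = malloc(6) -> a = 0; heap: [0-5 ALLOC][6-29 FREE]
Op 2: a = realloc(a, 11) -> a = 0; heap: [0-10 ALLOC][11-29 FREE]
Op 3: b = malloc(10) -> b = 11; heap: [0-10 ALLOC][11-20 ALLOC][21-29 FREE]
Op 4: b = realloc(b, 14) -> b = 11; heap: [0-10 ALLOC][11-24 ALLOC][25-29 FREE]
Op 5: c = malloc(2) -> c = 25; heap: [0-10 ALLOC][11-24 ALLOC][25-26 ALLOC][27-29 FREE]
Op 6: b = realloc(b, 1) -> b = 11; heap: [0-10 ALLOC][11-11 ALLOC][12-24 FREE][25-26 ALLOC][27-29 FREE]
Op 7: d = malloc(1) -> d = 12; heap: [0-10 ALLOC][11-11 ALLOC][12-12 ALLOC][13-24 FREE][25-26 ALLOC][27-29 FREE]
free(c): c = 25 -> block [25-26 ALLOC]; mark free, coalesce with adjacent free neighbors -> [0-10 ALLOC][11-11 ALLOC][12-12 ALLOC][13-29 FREE]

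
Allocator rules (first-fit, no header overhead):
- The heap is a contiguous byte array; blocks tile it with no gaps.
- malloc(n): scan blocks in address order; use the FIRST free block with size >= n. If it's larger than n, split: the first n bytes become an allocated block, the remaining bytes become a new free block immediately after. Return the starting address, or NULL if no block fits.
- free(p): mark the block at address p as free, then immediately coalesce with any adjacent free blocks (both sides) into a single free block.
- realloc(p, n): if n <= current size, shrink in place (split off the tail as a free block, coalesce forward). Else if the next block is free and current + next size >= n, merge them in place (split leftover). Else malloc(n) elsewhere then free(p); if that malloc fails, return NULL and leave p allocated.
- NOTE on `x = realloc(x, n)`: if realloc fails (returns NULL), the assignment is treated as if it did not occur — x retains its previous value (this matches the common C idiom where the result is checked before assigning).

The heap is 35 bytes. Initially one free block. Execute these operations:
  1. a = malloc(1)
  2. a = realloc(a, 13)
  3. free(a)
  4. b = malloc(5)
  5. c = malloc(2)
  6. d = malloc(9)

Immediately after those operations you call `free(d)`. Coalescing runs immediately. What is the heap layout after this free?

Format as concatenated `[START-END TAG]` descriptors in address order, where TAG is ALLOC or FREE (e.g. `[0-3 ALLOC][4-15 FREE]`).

Op 1: a = malloc(1) -> a = 0; heap: [0-0 ALLOC][1-34 FREE]
Op 2: a = realloc(a, 13) -> a = 0; heap: [0-12 ALLOC][13-34 FREE]
Op 3: free(a) -> (freed a); heap: [0-34 FREE]
Op 4: b = malloc(5) -> b = 0; heap: [0-4 ALLOC][5-34 FREE]
Op 5: c = malloc(2) -> c = 5; heap: [0-4 ALLOC][5-6 ALLOC][7-34 FREE]
Op 6: d = malloc(9) -> d = 7; heap: [0-4 ALLOC][5-6 ALLOC][7-15 ALLOC][16-34 FREE]
free(d): d = 7 -> block [7-15 ALLOC]; mark free, coalesce with adjacent free neighbors -> [0-4 ALLOC][5-6 ALLOC][7-34 FREE]

Answer: [0-4 ALLOC][5-6 ALLOC][7-34 FREE]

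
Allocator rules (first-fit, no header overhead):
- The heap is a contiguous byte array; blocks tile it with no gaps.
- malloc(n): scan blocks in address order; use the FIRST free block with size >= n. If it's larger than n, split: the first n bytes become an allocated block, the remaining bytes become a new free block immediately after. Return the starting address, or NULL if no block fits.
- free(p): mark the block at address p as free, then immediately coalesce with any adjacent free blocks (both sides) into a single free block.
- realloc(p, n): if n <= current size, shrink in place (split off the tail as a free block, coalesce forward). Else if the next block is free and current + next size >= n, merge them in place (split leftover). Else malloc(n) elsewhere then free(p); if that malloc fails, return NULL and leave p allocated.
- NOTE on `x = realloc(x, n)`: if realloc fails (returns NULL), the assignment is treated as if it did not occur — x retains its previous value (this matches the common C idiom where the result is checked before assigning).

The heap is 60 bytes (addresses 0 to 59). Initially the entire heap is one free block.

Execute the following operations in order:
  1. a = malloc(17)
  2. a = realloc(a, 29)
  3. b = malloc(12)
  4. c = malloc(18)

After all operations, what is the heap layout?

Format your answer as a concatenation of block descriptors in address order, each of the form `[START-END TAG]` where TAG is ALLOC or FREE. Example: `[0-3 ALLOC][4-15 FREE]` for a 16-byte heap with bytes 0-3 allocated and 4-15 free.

Answer: [0-28 ALLOC][29-40 ALLOC][41-58 ALLOC][59-59 FREE]

Derivation:
Op 1: a = malloc(17) -> a = 0; heap: [0-16 ALLOC][17-59 FREE]
Op 2: a = realloc(a, 29) -> a = 0; heap: [0-28 ALLOC][29-59 FREE]
Op 3: b = malloc(12) -> b = 29; heap: [0-28 ALLOC][29-40 ALLOC][41-59 FREE]
Op 4: c = malloc(18) -> c = 41; heap: [0-28 ALLOC][29-40 ALLOC][41-58 ALLOC][59-59 FREE]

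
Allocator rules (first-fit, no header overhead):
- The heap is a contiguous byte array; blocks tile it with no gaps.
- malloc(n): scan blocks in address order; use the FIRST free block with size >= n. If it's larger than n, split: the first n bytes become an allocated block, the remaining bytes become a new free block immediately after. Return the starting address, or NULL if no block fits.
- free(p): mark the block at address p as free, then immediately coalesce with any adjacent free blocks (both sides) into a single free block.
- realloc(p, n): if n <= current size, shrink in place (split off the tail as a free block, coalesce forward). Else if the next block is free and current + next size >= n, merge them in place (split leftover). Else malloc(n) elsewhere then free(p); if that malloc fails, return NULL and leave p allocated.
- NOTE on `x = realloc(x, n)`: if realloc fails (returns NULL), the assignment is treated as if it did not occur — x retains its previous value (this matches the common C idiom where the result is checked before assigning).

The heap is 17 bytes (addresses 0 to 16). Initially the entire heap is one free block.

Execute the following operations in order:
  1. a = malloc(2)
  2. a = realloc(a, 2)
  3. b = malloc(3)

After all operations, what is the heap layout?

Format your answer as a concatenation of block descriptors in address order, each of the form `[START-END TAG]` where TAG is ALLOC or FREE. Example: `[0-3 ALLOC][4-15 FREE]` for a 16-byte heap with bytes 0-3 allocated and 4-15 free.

Op 1: a = malloc(2) -> a = 0; heap: [0-1 ALLOC][2-16 FREE]
Op 2: a = realloc(a, 2) -> a = 0; heap: [0-1 ALLOC][2-16 FREE]
Op 3: b = malloc(3) -> b = 2; heap: [0-1 ALLOC][2-4 ALLOC][5-16 FREE]

Answer: [0-1 ALLOC][2-4 ALLOC][5-16 FREE]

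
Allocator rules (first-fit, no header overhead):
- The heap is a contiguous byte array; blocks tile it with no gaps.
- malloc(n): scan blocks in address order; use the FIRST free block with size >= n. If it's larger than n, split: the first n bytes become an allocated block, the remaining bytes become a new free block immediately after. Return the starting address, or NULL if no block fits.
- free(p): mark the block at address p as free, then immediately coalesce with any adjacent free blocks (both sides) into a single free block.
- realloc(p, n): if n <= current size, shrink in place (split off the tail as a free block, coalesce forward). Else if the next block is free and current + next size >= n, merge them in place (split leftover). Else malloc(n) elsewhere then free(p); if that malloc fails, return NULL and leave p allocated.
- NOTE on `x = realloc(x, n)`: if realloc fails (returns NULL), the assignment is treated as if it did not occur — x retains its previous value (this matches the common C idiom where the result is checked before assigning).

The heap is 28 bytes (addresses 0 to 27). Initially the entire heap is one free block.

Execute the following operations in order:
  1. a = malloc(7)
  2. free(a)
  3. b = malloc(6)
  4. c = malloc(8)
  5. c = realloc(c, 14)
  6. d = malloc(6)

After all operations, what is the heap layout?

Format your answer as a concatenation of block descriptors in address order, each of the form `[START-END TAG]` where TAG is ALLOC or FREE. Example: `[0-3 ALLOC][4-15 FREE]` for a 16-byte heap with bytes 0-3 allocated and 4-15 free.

Answer: [0-5 ALLOC][6-19 ALLOC][20-25 ALLOC][26-27 FREE]

Derivation:
Op 1: a = malloc(7) -> a = 0; heap: [0-6 ALLOC][7-27 FREE]
Op 2: free(a) -> (freed a); heap: [0-27 FREE]
Op 3: b = malloc(6) -> b = 0; heap: [0-5 ALLOC][6-27 FREE]
Op 4: c = malloc(8) -> c = 6; heap: [0-5 ALLOC][6-13 ALLOC][14-27 FREE]
Op 5: c = realloc(c, 14) -> c = 6; heap: [0-5 ALLOC][6-19 ALLOC][20-27 FREE]
Op 6: d = malloc(6) -> d = 20; heap: [0-5 ALLOC][6-19 ALLOC][20-25 ALLOC][26-27 FREE]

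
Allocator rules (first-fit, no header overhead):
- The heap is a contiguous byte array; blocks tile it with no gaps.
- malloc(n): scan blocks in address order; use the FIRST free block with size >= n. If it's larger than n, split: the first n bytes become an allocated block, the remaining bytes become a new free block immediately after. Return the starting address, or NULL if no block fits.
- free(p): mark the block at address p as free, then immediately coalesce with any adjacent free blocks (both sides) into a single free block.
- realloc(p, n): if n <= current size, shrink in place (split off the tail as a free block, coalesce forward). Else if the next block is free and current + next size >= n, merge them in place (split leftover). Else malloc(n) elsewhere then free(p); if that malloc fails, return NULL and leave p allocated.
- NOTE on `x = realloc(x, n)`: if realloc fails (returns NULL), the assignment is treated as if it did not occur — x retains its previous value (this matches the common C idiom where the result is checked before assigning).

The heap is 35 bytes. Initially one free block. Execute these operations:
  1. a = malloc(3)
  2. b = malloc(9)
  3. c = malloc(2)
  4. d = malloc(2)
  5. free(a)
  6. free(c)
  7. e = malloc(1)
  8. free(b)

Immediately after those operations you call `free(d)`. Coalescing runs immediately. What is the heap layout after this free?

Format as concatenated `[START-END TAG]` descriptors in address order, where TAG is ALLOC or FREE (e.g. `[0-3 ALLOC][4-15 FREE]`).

Op 1: a = malloc(3) -> a = 0; heap: [0-2 ALLOC][3-34 FREE]
Op 2: b = malloc(9) -> b = 3; heap: [0-2 ALLOC][3-11 ALLOC][12-34 FREE]
Op 3: c = malloc(2) -> c = 12; heap: [0-2 ALLOC][3-11 ALLOC][12-13 ALLOC][14-34 FREE]
Op 4: d = malloc(2) -> d = 14; heap: [0-2 ALLOC][3-11 ALLOC][12-13 ALLOC][14-15 ALLOC][16-34 FREE]
Op 5: free(a) -> (freed a); heap: [0-2 FREE][3-11 ALLOC][12-13 ALLOC][14-15 ALLOC][16-34 FREE]
Op 6: free(c) -> (freed c); heap: [0-2 FREE][3-11 ALLOC][12-13 FREE][14-15 ALLOC][16-34 FREE]
Op 7: e = malloc(1) -> e = 0; heap: [0-0 ALLOC][1-2 FREE][3-11 ALLOC][12-13 FREE][14-15 ALLOC][16-34 FREE]
Op 8: free(b) -> (freed b); heap: [0-0 ALLOC][1-13 FREE][14-15 ALLOC][16-34 FREE]
free(d): d = 14 -> block [14-15 ALLOC]; mark free, coalesce with adjacent free neighbors -> [0-0 ALLOC][1-34 FREE]

Answer: [0-0 ALLOC][1-34 FREE]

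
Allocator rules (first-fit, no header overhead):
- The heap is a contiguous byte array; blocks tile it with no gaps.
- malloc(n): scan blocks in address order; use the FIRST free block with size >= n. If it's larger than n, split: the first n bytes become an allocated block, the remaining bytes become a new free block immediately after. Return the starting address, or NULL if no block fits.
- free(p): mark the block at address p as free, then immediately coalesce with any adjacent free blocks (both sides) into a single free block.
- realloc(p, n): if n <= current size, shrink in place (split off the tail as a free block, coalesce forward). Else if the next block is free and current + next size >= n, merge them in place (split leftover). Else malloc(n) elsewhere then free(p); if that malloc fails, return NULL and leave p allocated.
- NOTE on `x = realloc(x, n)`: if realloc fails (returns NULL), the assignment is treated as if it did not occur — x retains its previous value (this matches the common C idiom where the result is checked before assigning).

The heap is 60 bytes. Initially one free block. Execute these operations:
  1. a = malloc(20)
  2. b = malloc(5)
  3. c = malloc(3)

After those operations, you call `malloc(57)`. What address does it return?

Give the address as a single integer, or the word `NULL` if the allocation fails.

Op 1: a = malloc(20) -> a = 0; heap: [0-19 ALLOC][20-59 FREE]
Op 2: b = malloc(5) -> b = 20; heap: [0-19 ALLOC][20-24 ALLOC][25-59 FREE]
Op 3: c = malloc(3) -> c = 25; heap: [0-19 ALLOC][20-24 ALLOC][25-27 ALLOC][28-59 FREE]
malloc(57): first-fit scan over [0-19 ALLOC][20-24 ALLOC][25-27 ALLOC][28-59 FREE] -> NULL

Answer: NULL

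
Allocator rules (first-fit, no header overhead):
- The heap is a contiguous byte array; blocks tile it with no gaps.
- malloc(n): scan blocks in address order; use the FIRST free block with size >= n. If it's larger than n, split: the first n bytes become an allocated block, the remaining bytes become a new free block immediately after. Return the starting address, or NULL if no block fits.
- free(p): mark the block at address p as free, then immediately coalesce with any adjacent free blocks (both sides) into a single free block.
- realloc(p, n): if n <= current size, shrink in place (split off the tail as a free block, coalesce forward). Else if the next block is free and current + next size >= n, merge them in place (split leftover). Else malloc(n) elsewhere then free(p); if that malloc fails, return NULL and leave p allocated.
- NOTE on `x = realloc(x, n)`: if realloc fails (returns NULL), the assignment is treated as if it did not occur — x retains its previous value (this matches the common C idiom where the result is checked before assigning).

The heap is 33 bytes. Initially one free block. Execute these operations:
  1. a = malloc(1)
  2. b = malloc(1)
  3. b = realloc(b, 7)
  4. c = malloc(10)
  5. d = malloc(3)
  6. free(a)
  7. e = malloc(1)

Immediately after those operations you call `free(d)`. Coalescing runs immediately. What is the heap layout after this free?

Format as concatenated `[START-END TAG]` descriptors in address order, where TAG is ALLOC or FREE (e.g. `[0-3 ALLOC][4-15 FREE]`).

Answer: [0-0 ALLOC][1-7 ALLOC][8-17 ALLOC][18-32 FREE]

Derivation:
Op 1: a = malloc(1) -> a = 0; heap: [0-0 ALLOC][1-32 FREE]
Op 2: b = malloc(1) -> b = 1; heap: [0-0 ALLOC][1-1 ALLOC][2-32 FREE]
Op 3: b = realloc(b, 7) -> b = 1; heap: [0-0 ALLOC][1-7 ALLOC][8-32 FREE]
Op 4: c = malloc(10) -> c = 8; heap: [0-0 ALLOC][1-7 ALLOC][8-17 ALLOC][18-32 FREE]
Op 5: d = malloc(3) -> d = 18; heap: [0-0 ALLOC][1-7 ALLOC][8-17 ALLOC][18-20 ALLOC][21-32 FREE]
Op 6: free(a) -> (freed a); heap: [0-0 FREE][1-7 ALLOC][8-17 ALLOC][18-20 ALLOC][21-32 FREE]
Op 7: e = malloc(1) -> e = 0; heap: [0-0 ALLOC][1-7 ALLOC][8-17 ALLOC][18-20 ALLOC][21-32 FREE]
free(d): d = 18 -> block [18-20 ALLOC]; mark free, coalesce with adjacent free neighbors -> [0-0 ALLOC][1-7 ALLOC][8-17 ALLOC][18-32 FREE]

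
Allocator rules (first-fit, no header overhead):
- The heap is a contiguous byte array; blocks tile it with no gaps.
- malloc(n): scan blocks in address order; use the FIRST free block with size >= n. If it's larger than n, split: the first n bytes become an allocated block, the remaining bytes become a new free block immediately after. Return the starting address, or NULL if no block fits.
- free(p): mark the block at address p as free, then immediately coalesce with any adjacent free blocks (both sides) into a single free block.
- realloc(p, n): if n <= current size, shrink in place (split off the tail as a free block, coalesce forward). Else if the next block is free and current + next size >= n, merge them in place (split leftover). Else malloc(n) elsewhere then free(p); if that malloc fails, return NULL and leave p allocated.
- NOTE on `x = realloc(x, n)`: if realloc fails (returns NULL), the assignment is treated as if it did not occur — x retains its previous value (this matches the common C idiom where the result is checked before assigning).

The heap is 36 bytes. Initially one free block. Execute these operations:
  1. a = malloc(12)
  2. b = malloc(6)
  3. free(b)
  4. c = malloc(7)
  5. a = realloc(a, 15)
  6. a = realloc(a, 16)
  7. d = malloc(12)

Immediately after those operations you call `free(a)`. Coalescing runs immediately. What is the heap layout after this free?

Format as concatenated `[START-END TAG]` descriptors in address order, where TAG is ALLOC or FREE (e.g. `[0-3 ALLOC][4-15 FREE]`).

Op 1: a = malloc(12) -> a = 0; heap: [0-11 ALLOC][12-35 FREE]
Op 2: b = malloc(6) -> b = 12; heap: [0-11 ALLOC][12-17 ALLOC][18-35 FREE]
Op 3: free(b) -> (freed b); heap: [0-11 ALLOC][12-35 FREE]
Op 4: c = malloc(7) -> c = 12; heap: [0-11 ALLOC][12-18 ALLOC][19-35 FREE]
Op 5: a = realloc(a, 15) -> a = 19; heap: [0-11 FREE][12-18 ALLOC][19-33 ALLOC][34-35 FREE]
Op 6: a = realloc(a, 16) -> a = 19; heap: [0-11 FREE][12-18 ALLOC][19-34 ALLOC][35-35 FREE]
Op 7: d = malloc(12) -> d = 0; heap: [0-11 ALLOC][12-18 ALLOC][19-34 ALLOC][35-35 FREE]
free(a): a = 19 -> block [19-34 ALLOC]; mark free, coalesce with adjacent free neighbors -> [0-11 ALLOC][12-18 ALLOC][19-35 FREE]

Answer: [0-11 ALLOC][12-18 ALLOC][19-35 FREE]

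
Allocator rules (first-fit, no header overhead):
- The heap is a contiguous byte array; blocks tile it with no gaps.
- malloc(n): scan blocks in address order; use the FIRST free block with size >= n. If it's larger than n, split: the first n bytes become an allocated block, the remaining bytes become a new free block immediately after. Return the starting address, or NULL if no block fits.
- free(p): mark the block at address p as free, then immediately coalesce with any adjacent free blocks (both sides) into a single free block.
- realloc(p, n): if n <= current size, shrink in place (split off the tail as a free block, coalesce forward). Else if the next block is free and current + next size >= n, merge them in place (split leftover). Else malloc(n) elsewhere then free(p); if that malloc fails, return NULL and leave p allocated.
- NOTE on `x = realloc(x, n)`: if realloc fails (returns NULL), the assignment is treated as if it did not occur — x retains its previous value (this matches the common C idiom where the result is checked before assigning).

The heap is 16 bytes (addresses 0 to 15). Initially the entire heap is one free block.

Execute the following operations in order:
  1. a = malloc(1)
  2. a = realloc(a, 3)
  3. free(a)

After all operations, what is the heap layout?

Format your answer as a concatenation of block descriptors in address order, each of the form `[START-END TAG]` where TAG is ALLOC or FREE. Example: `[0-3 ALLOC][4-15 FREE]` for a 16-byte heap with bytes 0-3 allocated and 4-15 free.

Op 1: a = malloc(1) -> a = 0; heap: [0-0 ALLOC][1-15 FREE]
Op 2: a = realloc(a, 3) -> a = 0; heap: [0-2 ALLOC][3-15 FREE]
Op 3: free(a) -> (freed a); heap: [0-15 FREE]

Answer: [0-15 FREE]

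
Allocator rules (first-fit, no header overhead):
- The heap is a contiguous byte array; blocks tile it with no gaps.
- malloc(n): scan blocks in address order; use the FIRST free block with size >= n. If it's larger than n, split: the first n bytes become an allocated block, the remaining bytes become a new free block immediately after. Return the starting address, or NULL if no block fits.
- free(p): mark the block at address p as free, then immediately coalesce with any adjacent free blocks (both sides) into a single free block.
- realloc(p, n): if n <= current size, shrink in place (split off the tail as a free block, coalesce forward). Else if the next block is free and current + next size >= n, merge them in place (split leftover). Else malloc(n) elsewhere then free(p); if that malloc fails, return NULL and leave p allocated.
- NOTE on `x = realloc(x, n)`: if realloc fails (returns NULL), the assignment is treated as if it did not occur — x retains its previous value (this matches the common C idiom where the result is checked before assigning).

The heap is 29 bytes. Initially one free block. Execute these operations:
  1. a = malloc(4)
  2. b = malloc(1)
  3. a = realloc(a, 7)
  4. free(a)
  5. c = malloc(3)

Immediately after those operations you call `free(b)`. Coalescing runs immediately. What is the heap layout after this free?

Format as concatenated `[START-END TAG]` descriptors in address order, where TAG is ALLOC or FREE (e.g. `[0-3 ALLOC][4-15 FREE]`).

Op 1: a = malloc(4) -> a = 0; heap: [0-3 ALLOC][4-28 FREE]
Op 2: b = malloc(1) -> b = 4; heap: [0-3 ALLOC][4-4 ALLOC][5-28 FREE]
Op 3: a = realloc(a, 7) -> a = 5; heap: [0-3 FREE][4-4 ALLOC][5-11 ALLOC][12-28 FREE]
Op 4: free(a) -> (freed a); heap: [0-3 FREE][4-4 ALLOC][5-28 FREE]
Op 5: c = malloc(3) -> c = 0; heap: [0-2 ALLOC][3-3 FREE][4-4 ALLOC][5-28 FREE]
free(b): b = 4 -> block [4-4 ALLOC]; mark free, coalesce with adjacent free neighbors -> [0-2 ALLOC][3-28 FREE]

Answer: [0-2 ALLOC][3-28 FREE]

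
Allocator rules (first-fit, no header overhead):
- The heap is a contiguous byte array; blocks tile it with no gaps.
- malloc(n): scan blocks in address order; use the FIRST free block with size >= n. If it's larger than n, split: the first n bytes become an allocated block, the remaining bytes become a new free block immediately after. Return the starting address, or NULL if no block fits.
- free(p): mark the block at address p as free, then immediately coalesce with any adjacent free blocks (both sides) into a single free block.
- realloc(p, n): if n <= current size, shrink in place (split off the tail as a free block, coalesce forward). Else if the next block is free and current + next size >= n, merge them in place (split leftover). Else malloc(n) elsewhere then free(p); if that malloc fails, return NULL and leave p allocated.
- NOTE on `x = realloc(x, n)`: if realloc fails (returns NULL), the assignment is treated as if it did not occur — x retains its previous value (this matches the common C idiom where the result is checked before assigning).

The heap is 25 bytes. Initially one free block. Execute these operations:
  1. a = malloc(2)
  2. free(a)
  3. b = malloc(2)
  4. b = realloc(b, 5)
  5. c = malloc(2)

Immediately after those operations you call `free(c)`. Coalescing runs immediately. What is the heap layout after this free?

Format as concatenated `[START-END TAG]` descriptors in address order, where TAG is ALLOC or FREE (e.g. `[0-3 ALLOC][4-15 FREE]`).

Op 1: a = malloc(2) -> a = 0; heap: [0-1 ALLOC][2-24 FREE]
Op 2: free(a) -> (freed a); heap: [0-24 FREE]
Op 3: b = malloc(2) -> b = 0; heap: [0-1 ALLOC][2-24 FREE]
Op 4: b = realloc(b, 5) -> b = 0; heap: [0-4 ALLOC][5-24 FREE]
Op 5: c = malloc(2) -> c = 5; heap: [0-4 ALLOC][5-6 ALLOC][7-24 FREE]
free(c): c = 5 -> block [5-6 ALLOC]; mark free, coalesce with adjacent free neighbors -> [0-4 ALLOC][5-24 FREE]

Answer: [0-4 ALLOC][5-24 FREE]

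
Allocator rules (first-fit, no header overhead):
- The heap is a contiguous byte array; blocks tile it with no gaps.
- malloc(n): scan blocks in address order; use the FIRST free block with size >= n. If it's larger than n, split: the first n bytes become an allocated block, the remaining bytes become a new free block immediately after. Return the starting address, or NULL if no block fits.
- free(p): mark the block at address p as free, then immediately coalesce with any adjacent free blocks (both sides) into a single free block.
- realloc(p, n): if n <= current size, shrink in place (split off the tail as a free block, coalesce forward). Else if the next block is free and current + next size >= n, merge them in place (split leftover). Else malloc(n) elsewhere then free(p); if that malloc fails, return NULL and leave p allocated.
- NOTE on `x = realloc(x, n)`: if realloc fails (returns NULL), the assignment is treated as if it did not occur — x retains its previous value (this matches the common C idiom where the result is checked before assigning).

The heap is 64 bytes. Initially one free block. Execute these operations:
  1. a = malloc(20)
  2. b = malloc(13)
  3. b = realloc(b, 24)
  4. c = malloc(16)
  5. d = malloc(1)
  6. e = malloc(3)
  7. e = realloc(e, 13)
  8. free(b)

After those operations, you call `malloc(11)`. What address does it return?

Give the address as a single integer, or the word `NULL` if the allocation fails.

Answer: 20

Derivation:
Op 1: a = malloc(20) -> a = 0; heap: [0-19 ALLOC][20-63 FREE]
Op 2: b = malloc(13) -> b = 20; heap: [0-19 ALLOC][20-32 ALLOC][33-63 FREE]
Op 3: b = realloc(b, 24) -> b = 20; heap: [0-19 ALLOC][20-43 ALLOC][44-63 FREE]
Op 4: c = malloc(16) -> c = 44; heap: [0-19 ALLOC][20-43 ALLOC][44-59 ALLOC][60-63 FREE]
Op 5: d = malloc(1) -> d = 60; heap: [0-19 ALLOC][20-43 ALLOC][44-59 ALLOC][60-60 ALLOC][61-63 FREE]
Op 6: e = malloc(3) -> e = 61; heap: [0-19 ALLOC][20-43 ALLOC][44-59 ALLOC][60-60 ALLOC][61-63 ALLOC]
Op 7: e = realloc(e, 13) -> NULL (e unchanged); heap: [0-19 ALLOC][20-43 ALLOC][44-59 ALLOC][60-60 ALLOC][61-63 ALLOC]
Op 8: free(b) -> (freed b); heap: [0-19 ALLOC][20-43 FREE][44-59 ALLOC][60-60 ALLOC][61-63 ALLOC]
malloc(11): first-fit scan over [0-19 ALLOC][20-43 FREE][44-59 ALLOC][60-60 ALLOC][61-63 ALLOC] -> 20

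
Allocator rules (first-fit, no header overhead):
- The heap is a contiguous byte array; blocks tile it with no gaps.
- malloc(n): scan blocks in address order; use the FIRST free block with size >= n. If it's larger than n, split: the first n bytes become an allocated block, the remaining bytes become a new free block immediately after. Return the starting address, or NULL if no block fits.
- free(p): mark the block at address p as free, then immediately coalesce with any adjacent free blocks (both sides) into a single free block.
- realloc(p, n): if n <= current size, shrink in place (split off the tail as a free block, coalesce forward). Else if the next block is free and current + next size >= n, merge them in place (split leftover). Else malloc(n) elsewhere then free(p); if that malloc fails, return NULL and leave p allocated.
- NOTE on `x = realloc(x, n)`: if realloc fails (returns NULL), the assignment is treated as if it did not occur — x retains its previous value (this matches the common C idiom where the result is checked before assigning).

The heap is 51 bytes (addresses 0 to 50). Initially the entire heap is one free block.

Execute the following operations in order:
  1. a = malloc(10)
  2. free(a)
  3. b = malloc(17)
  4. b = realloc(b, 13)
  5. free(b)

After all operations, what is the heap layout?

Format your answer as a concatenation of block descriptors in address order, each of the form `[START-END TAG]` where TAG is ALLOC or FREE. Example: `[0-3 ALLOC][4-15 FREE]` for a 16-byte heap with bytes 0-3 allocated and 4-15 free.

Answer: [0-50 FREE]

Derivation:
Op 1: a = malloc(10) -> a = 0; heap: [0-9 ALLOC][10-50 FREE]
Op 2: free(a) -> (freed a); heap: [0-50 FREE]
Op 3: b = malloc(17) -> b = 0; heap: [0-16 ALLOC][17-50 FREE]
Op 4: b = realloc(b, 13) -> b = 0; heap: [0-12 ALLOC][13-50 FREE]
Op 5: free(b) -> (freed b); heap: [0-50 FREE]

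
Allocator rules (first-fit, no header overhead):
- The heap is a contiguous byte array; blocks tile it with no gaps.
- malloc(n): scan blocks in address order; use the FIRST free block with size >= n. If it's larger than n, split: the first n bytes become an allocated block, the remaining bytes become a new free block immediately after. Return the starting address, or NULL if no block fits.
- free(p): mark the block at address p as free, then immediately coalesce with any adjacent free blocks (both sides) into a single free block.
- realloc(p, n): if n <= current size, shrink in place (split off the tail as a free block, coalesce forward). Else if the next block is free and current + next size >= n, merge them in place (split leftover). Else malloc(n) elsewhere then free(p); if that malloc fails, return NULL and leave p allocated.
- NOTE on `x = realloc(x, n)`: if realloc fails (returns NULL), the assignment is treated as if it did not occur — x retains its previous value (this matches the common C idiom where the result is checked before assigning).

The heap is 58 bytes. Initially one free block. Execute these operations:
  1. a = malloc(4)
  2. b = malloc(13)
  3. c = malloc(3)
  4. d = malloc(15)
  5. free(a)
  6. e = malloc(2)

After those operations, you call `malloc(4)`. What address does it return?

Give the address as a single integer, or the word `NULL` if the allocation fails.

Answer: 35

Derivation:
Op 1: a = malloc(4) -> a = 0; heap: [0-3 ALLOC][4-57 FREE]
Op 2: b = malloc(13) -> b = 4; heap: [0-3 ALLOC][4-16 ALLOC][17-57 FREE]
Op 3: c = malloc(3) -> c = 17; heap: [0-3 ALLOC][4-16 ALLOC][17-19 ALLOC][20-57 FREE]
Op 4: d = malloc(15) -> d = 20; heap: [0-3 ALLOC][4-16 ALLOC][17-19 ALLOC][20-34 ALLOC][35-57 FREE]
Op 5: free(a) -> (freed a); heap: [0-3 FREE][4-16 ALLOC][17-19 ALLOC][20-34 ALLOC][35-57 FREE]
Op 6: e = malloc(2) -> e = 0; heap: [0-1 ALLOC][2-3 FREE][4-16 ALLOC][17-19 ALLOC][20-34 ALLOC][35-57 FREE]
malloc(4): first-fit scan over [0-1 ALLOC][2-3 FREE][4-16 ALLOC][17-19 ALLOC][20-34 ALLOC][35-57 FREE] -> 35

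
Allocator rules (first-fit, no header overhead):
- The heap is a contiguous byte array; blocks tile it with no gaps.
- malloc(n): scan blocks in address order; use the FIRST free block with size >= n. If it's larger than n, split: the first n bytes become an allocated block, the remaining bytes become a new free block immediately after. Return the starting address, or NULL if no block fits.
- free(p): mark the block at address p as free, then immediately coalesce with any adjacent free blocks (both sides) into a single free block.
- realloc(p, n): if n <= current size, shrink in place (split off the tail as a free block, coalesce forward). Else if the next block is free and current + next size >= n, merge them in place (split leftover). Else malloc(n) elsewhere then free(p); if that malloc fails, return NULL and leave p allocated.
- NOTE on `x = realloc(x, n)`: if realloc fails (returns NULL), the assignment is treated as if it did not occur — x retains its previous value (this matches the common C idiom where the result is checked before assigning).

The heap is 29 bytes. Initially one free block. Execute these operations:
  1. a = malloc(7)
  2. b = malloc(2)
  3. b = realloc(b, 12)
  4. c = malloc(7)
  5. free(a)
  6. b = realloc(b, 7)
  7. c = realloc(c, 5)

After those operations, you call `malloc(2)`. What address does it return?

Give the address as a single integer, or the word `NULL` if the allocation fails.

Answer: 0

Derivation:
Op 1: a = malloc(7) -> a = 0; heap: [0-6 ALLOC][7-28 FREE]
Op 2: b = malloc(2) -> b = 7; heap: [0-6 ALLOC][7-8 ALLOC][9-28 FREE]
Op 3: b = realloc(b, 12) -> b = 7; heap: [0-6 ALLOC][7-18 ALLOC][19-28 FREE]
Op 4: c = malloc(7) -> c = 19; heap: [0-6 ALLOC][7-18 ALLOC][19-25 ALLOC][26-28 FREE]
Op 5: free(a) -> (freed a); heap: [0-6 FREE][7-18 ALLOC][19-25 ALLOC][26-28 FREE]
Op 6: b = realloc(b, 7) -> b = 7; heap: [0-6 FREE][7-13 ALLOC][14-18 FREE][19-25 ALLOC][26-28 FREE]
Op 7: c = realloc(c, 5) -> c = 19; heap: [0-6 FREE][7-13 ALLOC][14-18 FREE][19-23 ALLOC][24-28 FREE]
malloc(2): first-fit scan over [0-6 FREE][7-13 ALLOC][14-18 FREE][19-23 ALLOC][24-28 FREE] -> 0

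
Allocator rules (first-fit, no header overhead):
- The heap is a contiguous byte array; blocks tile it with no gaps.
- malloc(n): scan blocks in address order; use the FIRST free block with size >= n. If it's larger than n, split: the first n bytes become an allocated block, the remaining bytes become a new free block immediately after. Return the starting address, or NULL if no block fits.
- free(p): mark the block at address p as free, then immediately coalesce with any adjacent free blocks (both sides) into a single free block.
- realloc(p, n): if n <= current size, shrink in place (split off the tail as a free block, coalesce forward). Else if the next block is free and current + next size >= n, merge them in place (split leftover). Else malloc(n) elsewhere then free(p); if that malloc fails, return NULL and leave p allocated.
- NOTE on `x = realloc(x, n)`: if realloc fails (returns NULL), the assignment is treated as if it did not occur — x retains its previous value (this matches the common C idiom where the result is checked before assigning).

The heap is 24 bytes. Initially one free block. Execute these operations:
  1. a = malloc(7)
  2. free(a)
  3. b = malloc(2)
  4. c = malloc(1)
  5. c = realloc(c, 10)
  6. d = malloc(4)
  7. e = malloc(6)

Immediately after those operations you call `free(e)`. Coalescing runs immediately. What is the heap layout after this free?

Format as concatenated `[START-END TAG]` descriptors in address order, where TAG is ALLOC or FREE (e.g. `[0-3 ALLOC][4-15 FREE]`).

Op 1: a = malloc(7) -> a = 0; heap: [0-6 ALLOC][7-23 FREE]
Op 2: free(a) -> (freed a); heap: [0-23 FREE]
Op 3: b = malloc(2) -> b = 0; heap: [0-1 ALLOC][2-23 FREE]
Op 4: c = malloc(1) -> c = 2; heap: [0-1 ALLOC][2-2 ALLOC][3-23 FREE]
Op 5: c = realloc(c, 10) -> c = 2; heap: [0-1 ALLOC][2-11 ALLOC][12-23 FREE]
Op 6: d = malloc(4) -> d = 12; heap: [0-1 ALLOC][2-11 ALLOC][12-15 ALLOC][16-23 FREE]
Op 7: e = malloc(6) -> e = 16; heap: [0-1 ALLOC][2-11 ALLOC][12-15 ALLOC][16-21 ALLOC][22-23 FREE]
free(e): e = 16 -> block [16-21 ALLOC]; mark free, coalesce with adjacent free neighbors -> [0-1 ALLOC][2-11 ALLOC][12-15 ALLOC][16-23 FREE]

Answer: [0-1 ALLOC][2-11 ALLOC][12-15 ALLOC][16-23 FREE]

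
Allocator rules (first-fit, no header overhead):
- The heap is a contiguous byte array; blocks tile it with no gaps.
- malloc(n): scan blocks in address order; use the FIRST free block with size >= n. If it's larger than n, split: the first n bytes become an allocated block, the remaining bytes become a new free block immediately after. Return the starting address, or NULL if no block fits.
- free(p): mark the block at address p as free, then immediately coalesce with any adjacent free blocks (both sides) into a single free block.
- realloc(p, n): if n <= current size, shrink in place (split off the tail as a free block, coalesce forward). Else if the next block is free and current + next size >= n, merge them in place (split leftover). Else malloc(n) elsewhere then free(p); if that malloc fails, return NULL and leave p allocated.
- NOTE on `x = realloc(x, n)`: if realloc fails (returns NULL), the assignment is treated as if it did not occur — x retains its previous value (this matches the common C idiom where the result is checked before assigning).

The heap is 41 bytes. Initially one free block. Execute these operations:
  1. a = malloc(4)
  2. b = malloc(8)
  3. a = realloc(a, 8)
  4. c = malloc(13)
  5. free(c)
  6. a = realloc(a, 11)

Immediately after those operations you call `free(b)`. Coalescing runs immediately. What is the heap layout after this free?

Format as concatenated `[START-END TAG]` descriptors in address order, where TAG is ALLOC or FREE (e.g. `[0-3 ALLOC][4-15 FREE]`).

Op 1: a = malloc(4) -> a = 0; heap: [0-3 ALLOC][4-40 FREE]
Op 2: b = malloc(8) -> b = 4; heap: [0-3 ALLOC][4-11 ALLOC][12-40 FREE]
Op 3: a = realloc(a, 8) -> a = 12; heap: [0-3 FREE][4-11 ALLOC][12-19 ALLOC][20-40 FREE]
Op 4: c = malloc(13) -> c = 20; heap: [0-3 FREE][4-11 ALLOC][12-19 ALLOC][20-32 ALLOC][33-40 FREE]
Op 5: free(c) -> (freed c); heap: [0-3 FREE][4-11 ALLOC][12-19 ALLOC][20-40 FREE]
Op 6: a = realloc(a, 11) -> a = 12; heap: [0-3 FREE][4-11 ALLOC][12-22 ALLOC][23-40 FREE]
free(b): b = 4 -> block [4-11 ALLOC]; mark free, coalesce with adjacent free neighbors -> [0-11 FREE][12-22 ALLOC][23-40 FREE]

Answer: [0-11 FREE][12-22 ALLOC][23-40 FREE]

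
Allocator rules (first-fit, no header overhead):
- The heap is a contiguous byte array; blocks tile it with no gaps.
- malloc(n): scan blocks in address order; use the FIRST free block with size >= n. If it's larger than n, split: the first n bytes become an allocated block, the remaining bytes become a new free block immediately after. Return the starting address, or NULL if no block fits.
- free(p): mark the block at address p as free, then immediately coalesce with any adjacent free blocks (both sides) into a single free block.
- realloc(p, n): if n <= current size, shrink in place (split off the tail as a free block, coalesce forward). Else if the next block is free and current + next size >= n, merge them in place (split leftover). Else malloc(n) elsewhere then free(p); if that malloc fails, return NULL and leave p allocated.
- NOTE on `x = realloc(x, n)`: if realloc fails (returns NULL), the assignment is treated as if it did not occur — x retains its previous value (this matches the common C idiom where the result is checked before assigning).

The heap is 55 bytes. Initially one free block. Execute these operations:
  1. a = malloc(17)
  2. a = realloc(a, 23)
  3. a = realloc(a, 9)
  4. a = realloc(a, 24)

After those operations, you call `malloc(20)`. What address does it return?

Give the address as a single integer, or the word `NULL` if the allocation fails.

Op 1: a = malloc(17) -> a = 0; heap: [0-16 ALLOC][17-54 FREE]
Op 2: a = realloc(a, 23) -> a = 0; heap: [0-22 ALLOC][23-54 FREE]
Op 3: a = realloc(a, 9) -> a = 0; heap: [0-8 ALLOC][9-54 FREE]
Op 4: a = realloc(a, 24) -> a = 0; heap: [0-23 ALLOC][24-54 FREE]
malloc(20): first-fit scan over [0-23 ALLOC][24-54 FREE] -> 24

Answer: 24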